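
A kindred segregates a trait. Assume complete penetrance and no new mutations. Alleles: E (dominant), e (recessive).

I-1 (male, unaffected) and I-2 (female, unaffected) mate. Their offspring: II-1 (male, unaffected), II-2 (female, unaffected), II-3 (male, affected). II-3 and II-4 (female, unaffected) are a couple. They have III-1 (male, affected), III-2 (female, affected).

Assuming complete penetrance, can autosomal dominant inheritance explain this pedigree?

Under autosomal dominant, II-3 (affected, male) cannot arise from I-1 (unaffected) × I-2 (unaffected).

No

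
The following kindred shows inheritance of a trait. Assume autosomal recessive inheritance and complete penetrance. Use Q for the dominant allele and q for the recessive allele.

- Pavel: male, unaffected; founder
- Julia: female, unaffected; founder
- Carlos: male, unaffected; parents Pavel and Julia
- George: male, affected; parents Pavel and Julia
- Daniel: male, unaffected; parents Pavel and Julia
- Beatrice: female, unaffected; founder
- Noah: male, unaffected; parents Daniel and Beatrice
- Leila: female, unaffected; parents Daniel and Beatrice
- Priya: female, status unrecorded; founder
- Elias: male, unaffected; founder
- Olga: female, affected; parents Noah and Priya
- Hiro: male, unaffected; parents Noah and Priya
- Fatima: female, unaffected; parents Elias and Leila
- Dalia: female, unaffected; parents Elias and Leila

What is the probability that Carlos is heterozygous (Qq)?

Pavel is unaffected so carries Q and passed q to George (qq), so Pavel is Qq.
Julia is unaffected so carries Q and passed q to George (qq), so Julia is Qq.
Their cross gives offspring ratios 1/4 QQ : 1/2 Qq : 1/4 qq. Conditioning on Carlos being unaffected, P(Qq) = 1/2 / 3/4 = 2/3.

2/3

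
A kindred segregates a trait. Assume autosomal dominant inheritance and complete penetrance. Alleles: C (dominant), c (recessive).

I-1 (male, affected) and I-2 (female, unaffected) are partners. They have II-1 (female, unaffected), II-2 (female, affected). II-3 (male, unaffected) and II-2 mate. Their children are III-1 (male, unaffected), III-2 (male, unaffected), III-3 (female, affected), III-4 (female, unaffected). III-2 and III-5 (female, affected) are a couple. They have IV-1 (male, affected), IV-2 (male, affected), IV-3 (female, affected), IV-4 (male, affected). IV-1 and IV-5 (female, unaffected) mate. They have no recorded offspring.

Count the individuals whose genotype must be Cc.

Obligate heterozygotes: I-1 is affected so carries C and passed c to II-1 (cc), so I-1 is Cc; II-2 is affected so carries C and received c from I-2 (cc), so II-2 is Cc; III-3 is affected so carries C and received c from II-3 (cc), so III-3 is Cc; IV-1 is affected so carries C and received c from III-2 (cc), so IV-1 is Cc; IV-2 is affected so carries C and received c from III-2 (cc), so IV-2 is Cc; IV-3 is affected so carries C and received c from III-2 (cc), so IV-3 is Cc; IV-4 is affected so carries C and received c from III-2 (cc), so IV-4 is Cc.
Every other individual is either homozygous by phenotype or has at least one consistent homozygous assignment, so the count is 7.

7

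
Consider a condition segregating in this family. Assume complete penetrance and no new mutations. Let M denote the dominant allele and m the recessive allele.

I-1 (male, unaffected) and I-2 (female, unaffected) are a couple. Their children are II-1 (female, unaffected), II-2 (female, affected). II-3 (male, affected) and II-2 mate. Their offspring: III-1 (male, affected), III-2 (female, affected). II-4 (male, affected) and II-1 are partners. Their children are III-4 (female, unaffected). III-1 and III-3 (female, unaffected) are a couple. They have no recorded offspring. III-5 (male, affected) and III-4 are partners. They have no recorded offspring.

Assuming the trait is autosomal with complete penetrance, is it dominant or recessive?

I-1 and I-2 are both unaffected yet have an affected child II-2. Under dominance, an affected child requires at least one affected parent, so the trait cannot be dominant.

recessive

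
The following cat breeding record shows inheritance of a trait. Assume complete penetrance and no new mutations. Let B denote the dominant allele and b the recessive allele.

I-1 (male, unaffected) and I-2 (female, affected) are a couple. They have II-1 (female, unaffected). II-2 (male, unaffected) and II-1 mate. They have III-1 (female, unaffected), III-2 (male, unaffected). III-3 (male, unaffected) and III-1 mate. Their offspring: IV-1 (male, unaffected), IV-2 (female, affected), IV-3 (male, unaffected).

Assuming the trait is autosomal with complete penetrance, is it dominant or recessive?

recessive

III-3 and III-1 are both unaffected yet have an affected child IV-2. Under dominance, an affected child requires at least one affected parent, so the trait cannot be dominant.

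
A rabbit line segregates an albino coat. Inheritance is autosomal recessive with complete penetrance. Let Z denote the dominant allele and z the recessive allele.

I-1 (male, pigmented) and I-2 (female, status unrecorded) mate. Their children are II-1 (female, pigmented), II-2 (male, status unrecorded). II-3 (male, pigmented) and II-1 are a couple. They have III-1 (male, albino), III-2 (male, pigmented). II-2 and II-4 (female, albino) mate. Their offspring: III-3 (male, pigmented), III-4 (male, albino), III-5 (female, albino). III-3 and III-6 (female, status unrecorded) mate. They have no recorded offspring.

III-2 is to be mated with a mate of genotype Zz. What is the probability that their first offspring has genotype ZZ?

II-3 is pigmented so carries Z and passed z to III-1 (zz), so II-3 is Zz.
II-1 is pigmented so carries Z and passed z to III-1 (zz), so II-1 is Zz.
III-2 is a pigmented offspring of II-3 (Zz) × II-1 (Zz), whose cross gives 1/4 ZZ : 1/2 Zz : 1/4 zz; conditioning on being pigmented, III-2 is ZZ with probability 1/3, Zz with probability 2/3.
Summing over parental genotype combinations, P(offspring has genotype ZZ) = 1/3·1/2 + 2/3·1/4 = 1/3.

1/3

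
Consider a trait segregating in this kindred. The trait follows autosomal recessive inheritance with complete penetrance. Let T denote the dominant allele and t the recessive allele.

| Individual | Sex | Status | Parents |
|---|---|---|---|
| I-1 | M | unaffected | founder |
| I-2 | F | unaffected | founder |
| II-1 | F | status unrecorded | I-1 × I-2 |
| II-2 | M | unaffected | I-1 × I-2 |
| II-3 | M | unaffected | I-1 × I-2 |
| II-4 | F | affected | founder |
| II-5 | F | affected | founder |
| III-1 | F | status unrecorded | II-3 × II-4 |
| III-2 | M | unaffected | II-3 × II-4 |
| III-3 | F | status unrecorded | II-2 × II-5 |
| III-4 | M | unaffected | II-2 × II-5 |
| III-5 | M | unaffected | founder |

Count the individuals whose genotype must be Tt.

Obligate heterozygotes: III-2 is unaffected so carries T and received t from II-4 (tt), so III-2 is Tt; III-4 is unaffected so carries T and received t from II-5 (tt), so III-4 is Tt.
Every other individual is either homozygous by phenotype or has at least one consistent homozygous assignment, so the count is 2.

2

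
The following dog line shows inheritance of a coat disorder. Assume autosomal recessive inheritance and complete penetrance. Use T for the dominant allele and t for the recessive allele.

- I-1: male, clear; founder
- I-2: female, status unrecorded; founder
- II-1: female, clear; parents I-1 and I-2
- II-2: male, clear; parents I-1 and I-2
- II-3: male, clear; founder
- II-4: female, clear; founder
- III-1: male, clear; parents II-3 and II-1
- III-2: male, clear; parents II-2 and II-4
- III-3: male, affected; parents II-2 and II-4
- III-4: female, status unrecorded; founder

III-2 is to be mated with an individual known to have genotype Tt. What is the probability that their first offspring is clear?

5/6

II-2 is clear so carries T and passed t to III-3 (tt), so II-2 is Tt.
II-4 is clear so carries T and passed t to III-3 (tt), so II-4 is Tt.
III-2 is a clear offspring of II-2 (Tt) × II-4 (Tt), whose cross gives 1/4 TT : 1/2 Tt : 1/4 tt; conditioning on being clear, III-2 is TT with probability 1/3, Tt with probability 2/3.
Summing over parental genotype combinations, P(offspring is clear) = 1/3·1 + 2/3·3/4 = 5/6.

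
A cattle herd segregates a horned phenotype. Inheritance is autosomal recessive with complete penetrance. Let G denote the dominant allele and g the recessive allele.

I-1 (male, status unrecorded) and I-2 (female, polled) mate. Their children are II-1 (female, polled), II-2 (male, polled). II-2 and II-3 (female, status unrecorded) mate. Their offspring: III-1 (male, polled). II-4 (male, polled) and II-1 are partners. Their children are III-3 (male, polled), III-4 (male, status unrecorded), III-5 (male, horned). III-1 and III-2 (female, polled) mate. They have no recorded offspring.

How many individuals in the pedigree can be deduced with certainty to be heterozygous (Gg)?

2

Obligate heterozygotes: II-1 is polled so carries G and passed g to III-5 (gg), so II-1 is Gg; II-4 is polled so carries G and passed g to III-5 (gg), so II-4 is Gg.
Every other individual is either homozygous by phenotype or has at least one consistent homozygous assignment, so the count is 2.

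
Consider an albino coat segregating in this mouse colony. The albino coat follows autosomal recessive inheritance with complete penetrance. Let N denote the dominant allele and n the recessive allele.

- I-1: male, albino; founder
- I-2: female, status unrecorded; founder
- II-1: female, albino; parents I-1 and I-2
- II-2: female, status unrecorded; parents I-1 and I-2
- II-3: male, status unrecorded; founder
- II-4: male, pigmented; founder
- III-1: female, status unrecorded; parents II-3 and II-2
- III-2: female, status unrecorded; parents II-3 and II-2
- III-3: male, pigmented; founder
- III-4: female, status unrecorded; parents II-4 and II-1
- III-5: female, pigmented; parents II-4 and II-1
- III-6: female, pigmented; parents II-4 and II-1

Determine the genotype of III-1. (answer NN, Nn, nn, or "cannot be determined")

III-1's phenotype is unrecorded, and no parent or child forces a single allele at both positions; consistent genotype assignments exist with III-1 as NN or Nn or nn.

cannot be determined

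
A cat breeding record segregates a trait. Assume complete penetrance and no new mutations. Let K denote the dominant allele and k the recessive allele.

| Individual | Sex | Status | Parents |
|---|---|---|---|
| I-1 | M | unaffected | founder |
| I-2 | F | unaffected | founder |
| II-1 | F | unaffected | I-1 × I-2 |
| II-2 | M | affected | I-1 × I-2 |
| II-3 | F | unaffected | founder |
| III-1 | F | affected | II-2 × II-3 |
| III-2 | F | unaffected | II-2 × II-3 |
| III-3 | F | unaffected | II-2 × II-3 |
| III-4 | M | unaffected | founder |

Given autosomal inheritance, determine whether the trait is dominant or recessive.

I-1 and I-2 are both unaffected yet have an affected child II-2. Under dominance, an affected child requires at least one affected parent, so the trait cannot be dominant.

recessive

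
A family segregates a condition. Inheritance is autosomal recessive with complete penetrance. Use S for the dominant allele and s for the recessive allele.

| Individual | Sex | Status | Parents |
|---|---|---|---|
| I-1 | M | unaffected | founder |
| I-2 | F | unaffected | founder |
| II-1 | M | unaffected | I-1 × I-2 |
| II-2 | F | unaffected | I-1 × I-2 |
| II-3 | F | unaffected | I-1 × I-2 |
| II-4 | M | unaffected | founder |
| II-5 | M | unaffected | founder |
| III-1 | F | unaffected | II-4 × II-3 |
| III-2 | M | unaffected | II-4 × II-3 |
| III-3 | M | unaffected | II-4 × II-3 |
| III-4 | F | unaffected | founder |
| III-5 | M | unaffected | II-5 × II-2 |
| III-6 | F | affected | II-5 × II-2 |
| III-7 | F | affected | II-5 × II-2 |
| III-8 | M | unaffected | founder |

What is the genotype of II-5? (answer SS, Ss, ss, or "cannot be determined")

Ss

From phenotype alone, II-5 is SS or Ss.
II-5 is unaffected so carries S and passed s to III-6 (ss), so II-5 is Ss.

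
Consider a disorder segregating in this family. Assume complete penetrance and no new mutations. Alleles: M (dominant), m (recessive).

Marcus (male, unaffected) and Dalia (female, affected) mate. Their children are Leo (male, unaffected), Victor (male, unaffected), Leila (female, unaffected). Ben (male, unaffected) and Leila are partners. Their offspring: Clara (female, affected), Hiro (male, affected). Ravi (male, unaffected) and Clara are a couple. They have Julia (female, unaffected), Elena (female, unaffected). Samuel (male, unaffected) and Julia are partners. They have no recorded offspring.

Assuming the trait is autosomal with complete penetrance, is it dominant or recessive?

recessive

Ben and Leila are both unaffected yet have an affected child Clara. Under dominance, an affected child requires at least one affected parent, so the trait cannot be dominant.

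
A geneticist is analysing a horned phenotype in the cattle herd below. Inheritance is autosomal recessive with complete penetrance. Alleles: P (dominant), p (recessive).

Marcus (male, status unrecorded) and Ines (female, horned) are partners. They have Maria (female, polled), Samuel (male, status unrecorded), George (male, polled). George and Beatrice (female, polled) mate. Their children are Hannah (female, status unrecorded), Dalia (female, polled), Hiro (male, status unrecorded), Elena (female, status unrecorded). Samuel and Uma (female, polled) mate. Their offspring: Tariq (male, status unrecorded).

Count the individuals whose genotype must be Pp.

2

Obligate heterozygotes: Maria is polled so carries P and received p from Ines (pp), so Maria is Pp; George is polled so carries P and received p from Ines (pp), so George is Pp.
Every other individual is either homozygous by phenotype or has at least one consistent homozygous assignment, so the count is 2.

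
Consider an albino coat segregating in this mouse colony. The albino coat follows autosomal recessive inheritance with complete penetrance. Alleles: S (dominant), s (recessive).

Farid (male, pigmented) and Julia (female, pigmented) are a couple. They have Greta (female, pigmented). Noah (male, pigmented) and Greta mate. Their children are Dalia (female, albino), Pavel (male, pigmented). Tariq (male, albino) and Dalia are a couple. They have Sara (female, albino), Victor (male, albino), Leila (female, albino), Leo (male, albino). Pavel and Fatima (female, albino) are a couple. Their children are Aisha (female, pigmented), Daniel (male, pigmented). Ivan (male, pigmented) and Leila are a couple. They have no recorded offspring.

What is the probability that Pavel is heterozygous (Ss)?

Noah is pigmented so carries S and passed s to Dalia (ss), so Noah is Ss.
Greta is pigmented so carries S and passed s to Dalia (ss), so Greta is Ss.
Their cross gives offspring ratios 1/4 SS : 1/2 Ss : 1/4 ss. Conditioning on Pavel being pigmented, P(Ss) = 1/2 / 3/4 = 2/3 before taking Pavel's own offspring into account.
Fatima is albino, so Fatima is ss.
Now use Pavel's offspring. Probability of each recorded status — pigmented daughter Aisha: 1/2 if Pavel is Ss, 1 if SS; pigmented son Daniel: 1/2 if Pavel is Ss, 1 if SS.
Bayes: P(Ss) = 2/3·1/4 / (2/3·1/4 + 1/3·1) = 1/3.

1/3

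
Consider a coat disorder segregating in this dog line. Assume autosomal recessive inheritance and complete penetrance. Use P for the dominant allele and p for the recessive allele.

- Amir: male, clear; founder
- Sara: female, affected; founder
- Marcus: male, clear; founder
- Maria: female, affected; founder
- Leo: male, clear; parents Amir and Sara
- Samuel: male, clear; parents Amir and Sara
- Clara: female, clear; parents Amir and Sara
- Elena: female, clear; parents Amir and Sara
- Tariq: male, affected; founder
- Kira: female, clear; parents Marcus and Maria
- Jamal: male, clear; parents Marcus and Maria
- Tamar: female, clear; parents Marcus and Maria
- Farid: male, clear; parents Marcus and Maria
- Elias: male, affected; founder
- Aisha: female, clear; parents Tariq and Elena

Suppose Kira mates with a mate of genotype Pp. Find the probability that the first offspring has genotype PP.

Kira is clear so carries P and received p from Maria (pp), so Kira is Pp.
The cross gives 1/4 PP : 1/2 Pp : 1/4 pp, so P(offspring has genotype PP) = 1/4.

1/4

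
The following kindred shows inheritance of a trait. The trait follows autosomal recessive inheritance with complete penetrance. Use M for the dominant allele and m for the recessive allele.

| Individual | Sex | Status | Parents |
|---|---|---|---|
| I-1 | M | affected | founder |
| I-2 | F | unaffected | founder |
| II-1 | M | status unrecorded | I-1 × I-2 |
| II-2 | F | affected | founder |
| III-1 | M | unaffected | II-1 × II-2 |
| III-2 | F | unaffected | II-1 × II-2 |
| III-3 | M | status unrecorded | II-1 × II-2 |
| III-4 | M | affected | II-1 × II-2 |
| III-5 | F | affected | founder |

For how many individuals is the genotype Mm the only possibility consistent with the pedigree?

3

Obligate heterozygotes: II-1 passed M to III-1 (Mm, whose m came from II-2) and received m from I-1 (mm), so II-1 is Mm; III-1 is unaffected so carries M and received m from II-2 (mm), so III-1 is Mm; III-2 is unaffected so carries M and received m from II-2 (mm), so III-2 is Mm.
Every other individual is either homozygous by phenotype or has at least one consistent homozygous assignment, so the count is 3.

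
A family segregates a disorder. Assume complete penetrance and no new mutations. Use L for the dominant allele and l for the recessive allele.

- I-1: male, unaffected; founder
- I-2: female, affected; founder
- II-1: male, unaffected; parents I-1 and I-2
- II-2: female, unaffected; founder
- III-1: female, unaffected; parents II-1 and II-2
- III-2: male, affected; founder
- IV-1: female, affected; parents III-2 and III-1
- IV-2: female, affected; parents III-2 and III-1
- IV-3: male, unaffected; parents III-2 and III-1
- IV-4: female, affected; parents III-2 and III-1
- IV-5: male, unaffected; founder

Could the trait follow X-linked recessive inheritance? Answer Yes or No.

No

Under X-linked recessive, II-1 (unaffected, male) cannot arise from I-1 (unaffected) × I-2 (affected).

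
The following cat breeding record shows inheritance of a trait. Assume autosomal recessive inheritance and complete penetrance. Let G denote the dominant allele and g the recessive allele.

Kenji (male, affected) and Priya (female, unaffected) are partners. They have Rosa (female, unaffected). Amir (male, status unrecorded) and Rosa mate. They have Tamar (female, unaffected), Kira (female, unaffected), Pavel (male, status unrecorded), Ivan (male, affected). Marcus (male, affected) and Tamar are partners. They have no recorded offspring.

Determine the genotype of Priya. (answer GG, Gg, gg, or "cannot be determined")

cannot be determined

Priya's phenotype allows GG or Gg, and no parent or child forces a single allele at both positions; consistent genotype assignments exist with Priya as GG or Gg.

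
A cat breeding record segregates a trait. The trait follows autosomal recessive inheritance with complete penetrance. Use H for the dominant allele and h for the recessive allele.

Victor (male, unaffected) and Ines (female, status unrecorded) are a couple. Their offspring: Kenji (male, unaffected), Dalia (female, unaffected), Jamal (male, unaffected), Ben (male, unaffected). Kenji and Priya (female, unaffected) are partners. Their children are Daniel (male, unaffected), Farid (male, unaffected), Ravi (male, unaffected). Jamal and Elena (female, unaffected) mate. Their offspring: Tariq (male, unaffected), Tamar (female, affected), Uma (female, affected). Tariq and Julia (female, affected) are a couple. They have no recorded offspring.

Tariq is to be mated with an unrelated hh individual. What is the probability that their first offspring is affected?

Jamal is unaffected so carries H and passed h to Tamar (hh), so Jamal is Hh.
Elena is unaffected so carries H and passed h to Tamar (hh), so Elena is Hh.
Tariq is an unaffected offspring of Jamal (Hh) × Elena (Hh), whose cross gives 1/4 HH : 1/2 Hh : 1/4 hh; conditioning on being unaffected, Tariq is HH with probability 1/3, Hh with probability 2/3.
Summing over parental genotype combinations, P(offspring is affected) = 2/3·1/2 = 1/3.

1/3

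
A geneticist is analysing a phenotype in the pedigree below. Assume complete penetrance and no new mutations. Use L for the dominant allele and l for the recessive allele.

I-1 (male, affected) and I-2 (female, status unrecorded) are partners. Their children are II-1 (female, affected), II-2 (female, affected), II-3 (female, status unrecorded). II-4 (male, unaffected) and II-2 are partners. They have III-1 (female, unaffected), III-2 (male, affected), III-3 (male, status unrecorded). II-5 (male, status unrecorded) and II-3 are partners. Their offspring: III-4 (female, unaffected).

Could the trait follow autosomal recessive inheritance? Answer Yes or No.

A consistent assignment under autosomal recessive exists: I-1 ll, I-2 Ll, II-1 ll, II-2 ll, II-3 Ll, II-4 Ll, II-5 LL, III-1 Ll, III-2 ll, III-3 Ll, III-4 LL.
In this assignment every recorded phenotype matches its genotype and every non-founder's genotype is obtainable from its parents' genotypes, so the pedigree is consistent.

Yes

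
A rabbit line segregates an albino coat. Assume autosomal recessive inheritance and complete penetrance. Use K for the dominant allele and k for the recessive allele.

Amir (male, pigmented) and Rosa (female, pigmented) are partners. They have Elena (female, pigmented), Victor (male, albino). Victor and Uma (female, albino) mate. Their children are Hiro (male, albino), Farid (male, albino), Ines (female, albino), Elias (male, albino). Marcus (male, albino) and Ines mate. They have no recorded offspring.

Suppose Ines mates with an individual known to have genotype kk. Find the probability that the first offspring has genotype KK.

0

Ines is albino, so Ines is kk.
The cross gives 1 kk, so P(offspring has genotype KK) = 0.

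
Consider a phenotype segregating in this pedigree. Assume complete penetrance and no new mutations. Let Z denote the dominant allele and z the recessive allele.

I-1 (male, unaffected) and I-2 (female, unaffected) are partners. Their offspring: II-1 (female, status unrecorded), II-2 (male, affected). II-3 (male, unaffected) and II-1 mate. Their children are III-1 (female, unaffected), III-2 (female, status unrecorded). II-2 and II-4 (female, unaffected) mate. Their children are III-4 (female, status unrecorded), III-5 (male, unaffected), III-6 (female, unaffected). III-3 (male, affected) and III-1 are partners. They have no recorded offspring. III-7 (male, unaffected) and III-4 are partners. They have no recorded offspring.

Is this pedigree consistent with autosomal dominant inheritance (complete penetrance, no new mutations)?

No

Under autosomal dominant, II-2 (affected, male) cannot arise from I-1 (unaffected) × I-2 (unaffected).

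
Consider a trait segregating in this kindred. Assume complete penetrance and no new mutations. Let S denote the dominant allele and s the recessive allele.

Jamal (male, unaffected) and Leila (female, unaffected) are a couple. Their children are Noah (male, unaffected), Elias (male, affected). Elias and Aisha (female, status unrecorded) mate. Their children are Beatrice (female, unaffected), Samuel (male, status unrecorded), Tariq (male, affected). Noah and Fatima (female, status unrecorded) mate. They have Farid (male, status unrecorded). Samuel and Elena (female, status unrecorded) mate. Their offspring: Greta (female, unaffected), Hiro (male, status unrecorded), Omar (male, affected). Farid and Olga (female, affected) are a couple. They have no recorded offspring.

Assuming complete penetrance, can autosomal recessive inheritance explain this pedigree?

A consistent assignment under autosomal recessive exists: Jamal Ss, Leila Ss, Noah SS, Elias ss, Aisha Ss, Fatima SS, Beatrice Ss, Samuel Ss, Tariq ss, Elena Ss, Farid SS, Olga ss, Greta SS, Hiro SS, Omar ss.
In this assignment every recorded phenotype matches its genotype and every non-founder's genotype is obtainable from its parents' genotypes, so the pedigree is consistent.

Yes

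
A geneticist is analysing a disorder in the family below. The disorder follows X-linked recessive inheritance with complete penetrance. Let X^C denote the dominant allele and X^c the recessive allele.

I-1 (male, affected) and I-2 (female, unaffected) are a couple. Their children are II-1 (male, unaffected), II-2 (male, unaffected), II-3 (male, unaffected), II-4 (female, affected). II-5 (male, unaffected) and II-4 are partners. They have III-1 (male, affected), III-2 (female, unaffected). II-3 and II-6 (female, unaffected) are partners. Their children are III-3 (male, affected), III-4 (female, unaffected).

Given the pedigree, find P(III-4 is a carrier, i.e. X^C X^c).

1/2

II-3 is unaffected, so II-3 is X^C Y.
II-6 is unaffected so carries C and passed c to III-3 (X^c Y), so II-6 is X^C X^c.
Their cross gives offspring ratios 1/2 X^C X^C : 1/2 X^C X^c. Conditioning on III-4 being unaffected, P(X^C X^c) = 1/2 / 1 = 1/2.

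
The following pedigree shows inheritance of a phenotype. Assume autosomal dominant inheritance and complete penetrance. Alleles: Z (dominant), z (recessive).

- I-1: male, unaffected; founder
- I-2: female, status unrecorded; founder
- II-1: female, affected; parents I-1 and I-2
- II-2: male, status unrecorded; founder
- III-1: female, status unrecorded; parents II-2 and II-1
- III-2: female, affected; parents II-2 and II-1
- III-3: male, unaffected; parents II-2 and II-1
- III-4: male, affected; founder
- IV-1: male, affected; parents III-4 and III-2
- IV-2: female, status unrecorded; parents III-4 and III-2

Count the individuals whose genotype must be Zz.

Obligate heterozygotes: II-1 is affected so carries Z and received z from I-1 (zz), so II-1 is Zz.
Every other individual is either homozygous by phenotype or has at least one consistent homozygous assignment, so the count is 1.

1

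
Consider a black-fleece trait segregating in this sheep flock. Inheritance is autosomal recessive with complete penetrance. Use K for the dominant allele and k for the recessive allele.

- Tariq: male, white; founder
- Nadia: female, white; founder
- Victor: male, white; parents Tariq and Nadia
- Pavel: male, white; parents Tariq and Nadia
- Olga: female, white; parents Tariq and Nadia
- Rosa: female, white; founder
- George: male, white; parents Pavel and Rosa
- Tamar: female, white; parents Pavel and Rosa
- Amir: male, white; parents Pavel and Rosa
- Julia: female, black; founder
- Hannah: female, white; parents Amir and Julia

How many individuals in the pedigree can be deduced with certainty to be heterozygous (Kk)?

1

Obligate heterozygotes: Hannah is white so carries K and received k from Julia (kk), so Hannah is Kk.
Every other individual is either homozygous by phenotype or has at least one consistent homozygous assignment, so the count is 1.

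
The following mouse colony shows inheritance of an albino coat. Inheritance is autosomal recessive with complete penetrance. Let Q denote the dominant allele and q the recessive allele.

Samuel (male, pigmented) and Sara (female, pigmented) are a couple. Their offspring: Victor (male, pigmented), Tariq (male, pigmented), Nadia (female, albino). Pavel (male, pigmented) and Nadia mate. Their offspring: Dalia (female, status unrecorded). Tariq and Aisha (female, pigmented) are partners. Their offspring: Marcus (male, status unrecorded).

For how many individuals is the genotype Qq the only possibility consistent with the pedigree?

2

Obligate heterozygotes: Samuel is pigmented so carries Q and passed q to Nadia (qq), so Samuel is Qq; Sara is pigmented so carries Q and passed q to Nadia (qq), so Sara is Qq.
Every other individual is either homozygous by phenotype or has at least one consistent homozygous assignment, so the count is 2.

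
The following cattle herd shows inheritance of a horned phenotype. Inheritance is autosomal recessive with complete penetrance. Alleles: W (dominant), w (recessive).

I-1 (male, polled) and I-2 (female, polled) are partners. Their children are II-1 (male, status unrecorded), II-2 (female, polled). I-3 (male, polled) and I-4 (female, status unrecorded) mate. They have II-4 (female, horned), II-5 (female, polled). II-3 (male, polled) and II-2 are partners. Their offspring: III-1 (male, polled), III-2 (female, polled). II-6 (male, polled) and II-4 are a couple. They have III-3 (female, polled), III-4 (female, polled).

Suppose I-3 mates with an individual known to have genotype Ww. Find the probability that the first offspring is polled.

I-3 is polled so carries W and passed w to II-4 (ww), so I-3 is Ww.
The cross gives 1/4 WW : 1/2 Ww : 1/4 ww, so P(offspring is polled) = 3/4.

3/4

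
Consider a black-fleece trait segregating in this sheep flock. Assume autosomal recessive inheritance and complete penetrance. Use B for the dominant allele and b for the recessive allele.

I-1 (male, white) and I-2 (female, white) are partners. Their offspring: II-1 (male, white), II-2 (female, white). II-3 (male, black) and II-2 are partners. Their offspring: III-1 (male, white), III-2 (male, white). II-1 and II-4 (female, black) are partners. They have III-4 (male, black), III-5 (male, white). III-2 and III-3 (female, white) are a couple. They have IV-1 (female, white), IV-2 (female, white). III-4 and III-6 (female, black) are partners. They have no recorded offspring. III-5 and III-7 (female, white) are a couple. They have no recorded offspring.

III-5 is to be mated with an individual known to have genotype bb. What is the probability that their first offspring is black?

III-5 is white so carries B and received b from II-4 (bb), so III-5 is Bb.
The cross gives 1/2 Bb : 1/2 bb, so P(offspring is black) = 1/2.

1/2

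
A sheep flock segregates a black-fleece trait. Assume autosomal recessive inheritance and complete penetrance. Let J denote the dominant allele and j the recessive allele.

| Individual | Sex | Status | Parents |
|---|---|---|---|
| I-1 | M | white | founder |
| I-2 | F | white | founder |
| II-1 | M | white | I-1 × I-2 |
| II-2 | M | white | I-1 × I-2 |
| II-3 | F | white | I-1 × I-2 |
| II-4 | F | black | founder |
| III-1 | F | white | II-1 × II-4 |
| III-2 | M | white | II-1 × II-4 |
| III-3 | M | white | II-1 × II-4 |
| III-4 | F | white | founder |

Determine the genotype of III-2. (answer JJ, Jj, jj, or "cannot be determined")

From phenotype alone, III-2 is JJ or Jj.
III-2 is white so carries J and received j from II-4 (jj), so III-2 is Jj.

Jj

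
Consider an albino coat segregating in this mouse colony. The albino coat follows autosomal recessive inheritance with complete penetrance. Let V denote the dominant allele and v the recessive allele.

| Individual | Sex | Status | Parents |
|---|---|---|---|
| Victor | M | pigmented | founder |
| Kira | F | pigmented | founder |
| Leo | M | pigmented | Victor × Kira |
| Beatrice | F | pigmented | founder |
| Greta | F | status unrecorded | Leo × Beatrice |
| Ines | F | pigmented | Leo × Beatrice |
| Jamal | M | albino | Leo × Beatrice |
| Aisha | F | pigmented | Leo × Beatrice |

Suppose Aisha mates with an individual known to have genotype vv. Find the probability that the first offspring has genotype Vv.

Leo is pigmented so carries V and passed v to Jamal (vv), so Leo is Vv.
Beatrice is pigmented so carries V and passed v to Jamal (vv), so Beatrice is Vv.
Aisha is a pigmented offspring of Leo (Vv) × Beatrice (Vv), whose cross gives 1/4 VV : 1/2 Vv : 1/4 vv; conditioning on being pigmented, Aisha is VV with probability 1/3, Vv with probability 2/3.
Summing over parental genotype combinations, P(offspring has genotype Vv) = 1/3·1 + 2/3·1/2 = 2/3.

2/3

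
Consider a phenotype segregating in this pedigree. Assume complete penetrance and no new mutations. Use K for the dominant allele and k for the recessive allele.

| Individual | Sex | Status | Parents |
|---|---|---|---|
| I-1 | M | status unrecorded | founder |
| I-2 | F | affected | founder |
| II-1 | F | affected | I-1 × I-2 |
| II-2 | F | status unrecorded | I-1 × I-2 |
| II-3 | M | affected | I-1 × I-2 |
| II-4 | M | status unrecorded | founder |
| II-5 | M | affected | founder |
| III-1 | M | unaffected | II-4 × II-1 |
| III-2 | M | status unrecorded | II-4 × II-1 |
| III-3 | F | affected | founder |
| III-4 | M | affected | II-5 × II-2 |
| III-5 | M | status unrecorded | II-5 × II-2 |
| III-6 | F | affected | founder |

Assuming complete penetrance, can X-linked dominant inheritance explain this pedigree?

Yes

A consistent assignment under X-linked dominant exists: I-1 X^K Y, I-2 X^K X^k, II-1 X^K X^k, II-2 X^K X^K, II-3 X^K Y, II-4 X^K Y, II-5 X^K Y, III-1 X^k Y, III-2 X^K Y, III-3 X^K X^K, III-4 X^K Y, III-5 X^K Y, III-6 X^K X^K.
In this assignment every recorded phenotype matches its genotype and every non-founder's genotype is obtainable from its parents' genotypes, so the pedigree is consistent.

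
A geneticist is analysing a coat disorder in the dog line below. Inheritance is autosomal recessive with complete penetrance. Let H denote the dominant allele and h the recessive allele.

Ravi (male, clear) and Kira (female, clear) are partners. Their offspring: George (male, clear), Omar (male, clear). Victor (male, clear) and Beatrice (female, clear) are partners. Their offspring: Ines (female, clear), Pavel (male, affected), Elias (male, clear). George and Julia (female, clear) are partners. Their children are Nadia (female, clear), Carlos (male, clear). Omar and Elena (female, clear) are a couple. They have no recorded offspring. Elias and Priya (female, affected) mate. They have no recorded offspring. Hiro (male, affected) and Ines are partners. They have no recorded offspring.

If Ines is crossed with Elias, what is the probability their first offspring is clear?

Victor is clear so carries H and passed h to Pavel (hh), so Victor is Hh.
Beatrice is clear so carries H and passed h to Pavel (hh), so Beatrice is Hh.
Ines is a clear offspring of Victor (Hh) × Beatrice (Hh), whose cross gives 1/4 HH : 1/2 Hh : 1/4 hh; conditioning on being clear, Ines is HH with probability 1/3, Hh with probability 2/3.
Elias is a clear offspring of Victor (Hh) × Beatrice (Hh), whose cross gives 1/4 HH : 1/2 Hh : 1/4 hh; conditioning on being clear, Elias is HH with probability 1/3, Hh with probability 2/3.
Summing over parental genotype combinations, P(offspring is clear) = 1/9·1 + 2/9·1 + 2/9·1 + 4/9·3/4 = 8/9.

8/9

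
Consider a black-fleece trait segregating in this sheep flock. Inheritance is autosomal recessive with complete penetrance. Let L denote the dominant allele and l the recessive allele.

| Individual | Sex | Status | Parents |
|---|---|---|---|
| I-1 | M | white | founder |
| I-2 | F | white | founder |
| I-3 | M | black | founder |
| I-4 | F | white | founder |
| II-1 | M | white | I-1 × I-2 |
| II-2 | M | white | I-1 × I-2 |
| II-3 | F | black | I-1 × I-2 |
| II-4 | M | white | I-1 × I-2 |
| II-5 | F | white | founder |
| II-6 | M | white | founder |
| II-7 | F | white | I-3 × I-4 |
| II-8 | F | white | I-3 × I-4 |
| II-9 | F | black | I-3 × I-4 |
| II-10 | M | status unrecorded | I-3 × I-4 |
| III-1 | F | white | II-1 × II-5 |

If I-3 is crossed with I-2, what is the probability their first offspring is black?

1/2

I-3 is black, so I-3 is ll.
I-2 is white so carries L and passed l to II-3 (ll), so I-2 is Ll.
The cross gives 1/2 Ll : 1/2 ll, so P(offspring is black) = 1/2.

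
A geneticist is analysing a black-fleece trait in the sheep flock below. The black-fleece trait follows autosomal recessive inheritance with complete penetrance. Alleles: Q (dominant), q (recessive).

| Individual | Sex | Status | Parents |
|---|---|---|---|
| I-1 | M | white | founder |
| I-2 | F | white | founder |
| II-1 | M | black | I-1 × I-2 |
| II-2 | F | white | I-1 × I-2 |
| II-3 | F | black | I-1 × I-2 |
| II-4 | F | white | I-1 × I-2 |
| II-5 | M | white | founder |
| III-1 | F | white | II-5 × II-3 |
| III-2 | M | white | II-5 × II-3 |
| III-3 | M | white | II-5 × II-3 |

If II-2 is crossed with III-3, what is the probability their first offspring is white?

5/6

I-1 is white so carries Q and passed q to II-1 (qq), so I-1 is Qq.
I-2 is white so carries Q and passed q to II-1 (qq), so I-2 is Qq.
II-2 is a white offspring of I-1 (Qq) × I-2 (Qq), whose cross gives 1/4 QQ : 1/2 Qq : 1/4 qq; conditioning on being white, II-2 is QQ with probability 1/3, Qq with probability 2/3.
III-3 is white so carries Q and received q from II-3 (qq), so III-3 is Qq.
Summing over parental genotype combinations, P(offspring is white) = 1/3·1 + 2/3·3/4 = 5/6.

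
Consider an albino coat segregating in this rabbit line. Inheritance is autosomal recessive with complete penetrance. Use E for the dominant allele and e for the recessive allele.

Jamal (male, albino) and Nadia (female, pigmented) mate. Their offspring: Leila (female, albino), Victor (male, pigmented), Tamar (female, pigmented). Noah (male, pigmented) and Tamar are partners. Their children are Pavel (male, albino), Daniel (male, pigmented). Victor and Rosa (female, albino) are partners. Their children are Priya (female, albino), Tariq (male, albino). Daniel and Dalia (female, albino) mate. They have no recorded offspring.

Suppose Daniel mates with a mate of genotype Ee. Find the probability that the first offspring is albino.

Noah is pigmented so carries E and passed e to Pavel (ee), so Noah is Ee.
Tamar is pigmented so carries E and received e from Jamal (ee), so Tamar is Ee.
Daniel is a pigmented offspring of Noah (Ee) × Tamar (Ee), whose cross gives 1/4 EE : 1/2 Ee : 1/4 ee; conditioning on being pigmented, Daniel is EE with probability 1/3, Ee with probability 2/3.
Summing over parental genotype combinations, P(offspring is albino) = 2/3·1/4 = 1/6.

1/6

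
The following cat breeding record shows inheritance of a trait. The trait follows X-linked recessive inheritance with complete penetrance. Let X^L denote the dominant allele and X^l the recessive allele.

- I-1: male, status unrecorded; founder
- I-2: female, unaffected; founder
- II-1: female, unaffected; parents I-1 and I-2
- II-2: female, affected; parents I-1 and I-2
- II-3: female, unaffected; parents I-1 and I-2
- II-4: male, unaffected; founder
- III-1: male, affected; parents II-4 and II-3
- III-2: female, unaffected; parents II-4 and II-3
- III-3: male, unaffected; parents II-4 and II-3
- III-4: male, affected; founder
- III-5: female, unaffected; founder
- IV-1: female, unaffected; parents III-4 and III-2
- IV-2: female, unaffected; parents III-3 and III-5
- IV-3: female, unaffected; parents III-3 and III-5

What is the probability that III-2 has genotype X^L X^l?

1/3

II-4 is unaffected, so II-4 is X^L Y.
II-3 is unaffected so carries L and received l from I-1 (X^l Y), so II-3 is X^L X^l.
Their cross gives offspring ratios 1/2 X^L X^L : 1/2 X^L X^l. Conditioning on III-2 being unaffected, P(X^L X^l) = 1/2 / 1 = 1/2 before taking III-2's own offspring into account.
III-4 is affected, so III-4 is X^l Y.
Now use III-2's offspring. Probability of each recorded status — unaffected daughter IV-1: 1/2 if III-2 is X^L X^l, 1 if X^L X^L.
Bayes: P(X^L X^l) = 1/2·1/2 / (1/2·1/2 + 1/2·1) = 1/3.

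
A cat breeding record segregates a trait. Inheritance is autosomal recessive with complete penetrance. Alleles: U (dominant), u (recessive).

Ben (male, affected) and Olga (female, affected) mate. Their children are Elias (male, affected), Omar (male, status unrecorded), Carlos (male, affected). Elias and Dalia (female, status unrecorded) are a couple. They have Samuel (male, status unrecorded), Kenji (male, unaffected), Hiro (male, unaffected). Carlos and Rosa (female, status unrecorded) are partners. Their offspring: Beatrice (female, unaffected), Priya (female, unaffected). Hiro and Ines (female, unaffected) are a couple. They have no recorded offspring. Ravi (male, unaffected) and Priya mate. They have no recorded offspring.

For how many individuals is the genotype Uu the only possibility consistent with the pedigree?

Obligate heterozygotes: Kenji is unaffected so carries U and received u from Elias (uu), so Kenji is Uu; Hiro is unaffected so carries U and received u from Elias (uu), so Hiro is Uu; Beatrice is unaffected so carries U and received u from Carlos (uu), so Beatrice is Uu; Priya is unaffected so carries U and received u from Carlos (uu), so Priya is Uu.
Every other individual is either homozygous by phenotype or has at least one consistent homozygous assignment, so the count is 4.

4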